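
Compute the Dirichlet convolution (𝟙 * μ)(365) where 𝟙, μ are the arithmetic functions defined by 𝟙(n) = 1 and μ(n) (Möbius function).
(𝟙 * μ)(365) = 0

Divisors of 365: [1, 5, 73, 365]. For each d | 365:
  d = 1: 𝟙(1) · μ(365/1) = 1 · 1 = 1
  d = 5: 𝟙(5) · μ(365/5) = 1 · -1 = -1
  d = 73: 𝟙(73) · μ(365/73) = 1 · -1 = -1
  d = 365: 𝟙(365) · μ(365/365) = 1 · 1 = 1
Summing: (𝟙 * μ)(365) = 1 + -1 + -1 + 1 = 0.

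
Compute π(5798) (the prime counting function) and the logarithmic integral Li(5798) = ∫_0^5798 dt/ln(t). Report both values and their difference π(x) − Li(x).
π(5798) = 760;  Li(5798) ≈ 777.15;  π(x) − Li(x) ≈ -17.15.

Direct count of primes ≤ 5798 gives π(5798) = 760. Numerical evaluation of the logarithmic integral gives Li(5798) ≈ 777.15. The difference π(x) − Li(x) ≈ -17.15 is typically negative for small/moderate x (Li(x) overestimates), though Littlewood's theorem shows this sign changes infinitely often.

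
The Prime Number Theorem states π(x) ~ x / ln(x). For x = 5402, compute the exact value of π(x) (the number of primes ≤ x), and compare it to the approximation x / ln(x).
π(5402) = 712;  x/ln(x) ≈ 628.54;  relative error ≈ 11.72%.

Directly count primes up to 5402: π(5402) = 712. The PNT approximation gives 5402/ln(5402) ≈ 5402/8.59452 ≈ 628.54. Relative error (π(x) − x/ln(x)) / π(x) ≈ 11.72%; the approximation is known to undercount slightly (Li(x) is a better estimate).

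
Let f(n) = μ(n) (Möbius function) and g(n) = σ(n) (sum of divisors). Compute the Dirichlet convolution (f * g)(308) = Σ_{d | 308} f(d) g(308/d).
(μ * σ)(308) = 308

Divisors of 308: [1, 2, 4, 7, 11, 14, 22, 28, 44, 77, 154, 308]. For each d | 308:
  d = 1: μ(1) · σ(308/1) = 1 · 672 = 672
  d = 2: μ(2) · σ(308/2) = -1 · 288 = -288
  d = 4: μ(4) · σ(308/4) = 0 · 96 = 0
  d = 7: μ(7) · σ(308/7) = -1 · 84 = -84
  d = 11: μ(11) · σ(308/11) = -1 · 56 = -56
  d = 14: μ(14) · σ(308/14) = 1 · 36 = 36
  d = 22: μ(22) · σ(308/22) = 1 · 24 = 24
  d = 28: μ(28) · σ(308/28) = 0 · 12 = 0
  d = 44: μ(44) · σ(308/44) = 0 · 8 = 0
  d = 77: μ(77) · σ(308/77) = 1 · 7 = 7
  d = 154: μ(154) · σ(308/154) = -1 · 3 = -3
  d = 308: μ(308) · σ(308/308) = 0 · 1 = 0
Summing: (μ * σ)(308) = 672 + -288 + 0 + -84 + -56 + 36 + 24 + 0 + 0 + 7 + -3 + 0 = 308.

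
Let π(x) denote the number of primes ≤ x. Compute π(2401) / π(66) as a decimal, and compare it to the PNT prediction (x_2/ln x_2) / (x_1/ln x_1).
π(2401)/π(66) = 357/18 ≈ 19.8333;  PNT prediction ≈ 19.5814.

π(66) = 18 and π(2401) = 357, so π(2401)/π(66) ≈ 19.8333. The PNT-predicted ratio is (2401/ln(2401)) / (66/ln(66)) ≈ 19.5814. The two agree to within a few percent, as expected.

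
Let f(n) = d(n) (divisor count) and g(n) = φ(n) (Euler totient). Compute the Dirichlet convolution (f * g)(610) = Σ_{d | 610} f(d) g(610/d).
(d * φ)(610) = 1116

Divisors of 610: [1, 2, 5, 10, 61, 122, 305, 610]. For each d | 610:
  d = 1: d(1) · φ(610/1) = 1 · 240 = 240
  d = 2: d(2) · φ(610/2) = 2 · 240 = 480
  d = 5: d(5) · φ(610/5) = 2 · 60 = 120
  d = 10: d(10) · φ(610/10) = 4 · 60 = 240
  d = 61: d(61) · φ(610/61) = 2 · 4 = 8
  d = 122: d(122) · φ(610/122) = 4 · 4 = 16
  d = 305: d(305) · φ(610/305) = 4 · 1 = 4
  d = 610: d(610) · φ(610/610) = 8 · 1 = 8
Summing: (d * φ)(610) = 240 + 480 + 120 + 240 + 8 + 16 + 4 + 8 = 1116.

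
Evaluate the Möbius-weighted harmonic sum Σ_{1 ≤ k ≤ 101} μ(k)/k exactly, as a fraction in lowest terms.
Σ μ(k)/k = 823965756623769369265289008893453993/38810394059749560150010552813417893845

Values of μ(k) for 1 ≤ k ≤ 101: μ(1) = 1, μ(2) = -1, μ(3) = -1, μ(5) = -1, μ(6) = 1, μ(7) = -1, μ(10) = 1, μ(11) = -1, μ(13) = -1, μ(14) = 1, μ(15) = 1, μ(17) = -1, μ(19) = -1, μ(21) = 1, μ(22) = 1, μ(23) = -1, μ(26) = 1, μ(29) = -1, μ(30) = -1, μ(31) = -1, μ(33) = 1, μ(34) = 1, μ(35) = 1, μ(37) = -1, μ(38) = 1, μ(39) = 1, μ(41) = -1, μ(42) = -1, μ(43) = -1, μ(46) = 1, μ(47) = -1, μ(51) = 1, μ(53) = -1, μ(55) = 1, μ(57) = 1, μ(58) = 1, μ(59) = -1, μ(61) = -1, μ(62) = 1, μ(65) = 1, μ(66) = -1, μ(67) = -1, μ(69) = 1, μ(70) = -1, μ(71) = -1, μ(73) = -1, μ(74) = 1, μ(77) = 1, μ(78) = -1, μ(79) = -1, μ(82) = 1, μ(83) = -1, μ(85) = 1, μ(86) = 1, μ(87) = 1, μ(89) = -1, μ(91) = 1, μ(93) = 1, μ(94) = 1, μ(95) = 1, μ(97) = -1, μ(101) = -1, with μ = 0 on non-squarefree integers. Summing μ(k)/k for k where μ(k) ≠ 0 gives 823965756623769369265289008893453993/38810394059749560150010552813417893845 ≈ 0.0212. (PNT ⟺ this sum → 0 as n → ∞.)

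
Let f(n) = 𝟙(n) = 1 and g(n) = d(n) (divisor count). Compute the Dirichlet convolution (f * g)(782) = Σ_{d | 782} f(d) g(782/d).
(𝟙 * d)(782) = 27

Divisors of 782: [1, 2, 17, 23, 34, 46, 391, 782]. For each d | 782:
  d = 1: 𝟙(1) · d(782/1) = 1 · 8 = 8
  d = 2: 𝟙(2) · d(782/2) = 1 · 4 = 4
  d = 17: 𝟙(17) · d(782/17) = 1 · 4 = 4
  d = 23: 𝟙(23) · d(782/23) = 1 · 4 = 4
  d = 34: 𝟙(34) · d(782/34) = 1 · 2 = 2
  d = 46: 𝟙(46) · d(782/46) = 1 · 2 = 2
  d = 391: 𝟙(391) · d(782/391) = 1 · 2 = 2
  d = 782: 𝟙(782) · d(782/782) = 1 · 1 = 1
Summing: (𝟙 * d)(782) = 8 + 4 + 4 + 4 + 2 + 2 + 2 + 1 = 27.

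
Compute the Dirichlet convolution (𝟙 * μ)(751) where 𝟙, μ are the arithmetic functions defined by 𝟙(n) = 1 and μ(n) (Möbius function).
(𝟙 * μ)(751) = 0

Divisors of 751: [1, 751]. For each d | 751:
  d = 1: 𝟙(1) · μ(751/1) = 1 · -1 = -1
  d = 751: 𝟙(751) · μ(751/751) = 1 · 1 = 1
Summing: (𝟙 * μ)(751) = -1 + 1 = 0.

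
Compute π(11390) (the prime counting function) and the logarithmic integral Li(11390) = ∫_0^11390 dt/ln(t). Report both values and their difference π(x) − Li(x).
π(11390) = 1374;  Li(11390) ≈ 1395.98;  π(x) − Li(x) ≈ -21.98.

Direct count of primes ≤ 11390 gives π(11390) = 1374. Numerical evaluation of the logarithmic integral gives Li(11390) ≈ 1395.98. The difference π(x) − Li(x) ≈ -21.98 is typically negative for small/moderate x (Li(x) overestimates), though Littlewood's theorem shows this sign changes infinitely often.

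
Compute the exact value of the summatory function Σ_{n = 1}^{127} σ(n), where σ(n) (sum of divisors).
Σ_{n ≤ 127} σ(n) = 13280

Compute σ(n) for each 1 ≤ n ≤ 127: σ(1) = 1, σ(2) = 3, σ(3) = 4, σ(4) = 7, σ(5) = 6, σ(6) = 12, σ(7) = 8, σ(8) = 15, σ(9) = 13, σ(10) = 18, σ(11) = 12, σ(12) = 28, σ(13) = 14, σ(14) = 24, σ(15) = 24, σ(16) = 31, σ(17) = 18, σ(18) = 39, σ(19) = 20, σ(20) = 42, σ(21) = 32, σ(22) = 36, σ(23) = 24, σ(24) = 60, σ(25) = 31, σ(26) = 42, σ(27) = 40, σ(28) = 56, σ(29) = 30, σ(30) = 72, σ(31) = 32, σ(32) = 63, σ(33) = 48, σ(34) = 54, σ(35) = 48, σ(36) = 91, σ(37) = 38, σ(38) = 60, σ(39) = 56, σ(40) = 90, σ(41) = 42, σ(42) = 96, σ(43) = 44, σ(44) = 84, σ(45) = 78, σ(46) = 72, σ(47) = 48, σ(48) = 124, σ(49) = 57, σ(50) = 93, σ(51) = 72, σ(52) = 98, σ(53) = 54, σ(54) = 120, σ(55) = 72, σ(56) = 120, σ(57) = 80, σ(58) = 90, σ(59) = 60, σ(60) = 168, σ(61) = 62, σ(62) = 96, σ(63) = 104, σ(64) = 127, σ(65) = 84, σ(66) = 144, σ(67) = 68, σ(68) = 126, σ(69) = 96, σ(70) = 144, σ(71) = 72, σ(72) = 195, σ(73) = 74, σ(74) = 114, σ(75) = 124, σ(76) = 140, σ(77) = 96, σ(78) = 168, σ(79) = 80, σ(80) = 186, σ(81) = 121, σ(82) = 126, σ(83) = 84, σ(84) = 224, σ(85) = 108, σ(86) = 132, σ(87) = 120, σ(88) = 180, σ(89) = 90, σ(90) = 234, σ(91) = 112, σ(92) = 168, σ(93) = 128, σ(94) = 144, σ(95) = 120, σ(96) = 252, σ(97) = 98, σ(98) = 171, σ(99) = 156, σ(100) = 217, σ(101) = 102, σ(102) = 216, σ(103) = 104, σ(104) = 210, σ(105) = 192, σ(106) = 162, σ(107) = 108, σ(108) = 280, σ(109) = 110, σ(110) = 216, σ(111) = 152, σ(112) = 248, σ(113) = 114, σ(114) = 240, σ(115) = 144, σ(116) = 210, σ(117) = 182, σ(118) = 180, σ(119) = 144, σ(120) = 360, σ(121) = 133, σ(122) = 186, σ(123) = 168, σ(124) = 224, σ(125) = 156, σ(126) = 312, σ(127) = 128. Summing all 127 values: 13280. (Average order: Σ_{n ≤ x} σ(n) ~ (π²/12) x². For x = 127, (π²/12)·127² ≈ 13265.57.)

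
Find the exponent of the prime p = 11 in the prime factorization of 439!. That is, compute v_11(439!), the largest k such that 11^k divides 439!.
v_11(439!) = 42

Legendre's formula: v_p(n!) = Σ_{k ≥ 1} ⌊n / p^k⌋. For p = 11, n = 439, the terms are:
  ⌊439/11^1⌋ = ⌊439/11⌋ = 39
  ⌊439/11^2⌋ = ⌊439/121⌋ = 3
(the next term ⌊439/11^3⌋ = 0, terminating the sum). Summing: v_11(439!) = 39 + 3 = 42.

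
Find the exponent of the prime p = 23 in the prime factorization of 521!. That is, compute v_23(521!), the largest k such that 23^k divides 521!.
v_23(521!) = 22

Legendre's formula: v_p(n!) = Σ_{k ≥ 1} ⌊n / p^k⌋. For p = 23, n = 521, the terms are:
  ⌊521/23^1⌋ = ⌊521/23⌋ = 22
(the next term ⌊521/23^2⌋ = 0, terminating the sum). Summing: v_23(521!) = 22 = 22.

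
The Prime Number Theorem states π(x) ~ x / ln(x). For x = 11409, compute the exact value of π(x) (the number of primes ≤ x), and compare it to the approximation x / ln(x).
π(11409) = 1376;  x/ln(x) ≈ 1221.24;  relative error ≈ 11.25%.

Directly count primes up to 11409: π(11409) = 1376. The PNT approximation gives 11409/ln(11409) ≈ 11409/9.34216 ≈ 1221.24. Relative error (π(x) − x/ln(x)) / π(x) ≈ 11.25%; the approximation is known to undercount slightly (Li(x) is a better estimate).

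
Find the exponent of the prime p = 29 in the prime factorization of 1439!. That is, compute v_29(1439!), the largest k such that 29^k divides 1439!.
v_29(1439!) = 50

Legendre's formula: v_p(n!) = Σ_{k ≥ 1} ⌊n / p^k⌋. For p = 29, n = 1439, the terms are:
  ⌊1439/29^1⌋ = ⌊1439/29⌋ = 49
  ⌊1439/29^2⌋ = ⌊1439/841⌋ = 1
(the next term ⌊1439/29^3⌋ = 0, terminating the sum). Summing: v_29(1439!) = 49 + 1 = 50.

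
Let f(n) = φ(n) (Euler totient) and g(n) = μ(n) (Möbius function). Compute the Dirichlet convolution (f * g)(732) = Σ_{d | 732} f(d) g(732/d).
(φ * μ)(732) = 59

Divisors of 732: [1, 2, 3, 4, 6, 12, 61, 122, 183, 244, 366, 732]. For each d | 732:
  d = 1: φ(1) · μ(732/1) = 1 · 0 = 0
  d = 2: φ(2) · μ(732/2) = 1 · -1 = -1
  d = 3: φ(3) · μ(732/3) = 2 · 0 = 0
  d = 4: φ(4) · μ(732/4) = 2 · 1 = 2
  d = 6: φ(6) · μ(732/6) = 2 · 1 = 2
  d = 12: φ(12) · μ(732/12) = 4 · -1 = -4
  d = 61: φ(61) · μ(732/61) = 60 · 0 = 0
  d = 122: φ(122) · μ(732/122) = 60 · 1 = 60
  d = 183: φ(183) · μ(732/183) = 120 · 0 = 0
  d = 244: φ(244) · μ(732/244) = 120 · -1 = -120
  d = 366: φ(366) · μ(732/366) = 120 · -1 = -120
  d = 732: φ(732) · μ(732/732) = 240 · 1 = 240
Summing: (φ * μ)(732) = 0 + -1 + 0 + 2 + 2 + -4 + 0 + 60 + 0 + -120 + -120 + 240 = 59.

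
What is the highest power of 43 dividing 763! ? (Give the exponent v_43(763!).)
v_43(763!) = 17

Legendre's formula: v_p(n!) = Σ_{k ≥ 1} ⌊n / p^k⌋. For p = 43, n = 763, the terms are:
  ⌊763/43^1⌋ = ⌊763/43⌋ = 17
(the next term ⌊763/43^2⌋ = 0, terminating the sum). Summing: v_43(763!) = 17 = 17.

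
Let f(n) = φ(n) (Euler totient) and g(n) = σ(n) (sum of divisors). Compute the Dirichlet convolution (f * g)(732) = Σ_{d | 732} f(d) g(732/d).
(φ * σ)(732) = 8784

Divisors of 732: [1, 2, 3, 4, 6, 12, 61, 122, 183, 244, 366, 732]. For each d | 732:
  d = 1: φ(1) · σ(732/1) = 1 · 1736 = 1736
  d = 2: φ(2) · σ(732/2) = 1 · 744 = 744
  d = 3: φ(3) · σ(732/3) = 2 · 434 = 868
  d = 4: φ(4) · σ(732/4) = 2 · 248 = 496
  d = 6: φ(6) · σ(732/6) = 2 · 186 = 372
  d = 12: φ(12) · σ(732/12) = 4 · 62 = 248
  d = 61: φ(61) · σ(732/61) = 60 · 28 = 1680
  d = 122: φ(122) · σ(732/122) = 60 · 12 = 720
  d = 183: φ(183) · σ(732/183) = 120 · 7 = 840
  d = 244: φ(244) · σ(732/244) = 120 · 4 = 480
  d = 366: φ(366) · σ(732/366) = 120 · 3 = 360
  d = 732: φ(732) · σ(732/732) = 240 · 1 = 240
Summing: (φ * σ)(732) = 1736 + 744 + 868 + 496 + 372 + 248 + 1680 + 720 + 840 + 480 + 360 + 240 = 8784.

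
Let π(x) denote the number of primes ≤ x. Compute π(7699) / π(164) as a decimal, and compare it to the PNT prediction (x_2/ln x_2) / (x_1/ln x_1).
π(7699)/π(164) = 977/38 ≈ 25.7105;  PNT prediction ≈ 26.7536.

π(164) = 38 and π(7699) = 977, so π(7699)/π(164) ≈ 25.7105. The PNT-predicted ratio is (7699/ln(7699)) / (164/ln(164)) ≈ 26.7536. The two agree to within a few percent, as expected.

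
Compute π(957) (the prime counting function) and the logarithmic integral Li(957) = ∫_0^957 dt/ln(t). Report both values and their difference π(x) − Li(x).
π(957) = 162;  Li(957) ≈ 171.37;  π(x) − Li(x) ≈ -9.37.

Direct count of primes ≤ 957 gives π(957) = 162. Numerical evaluation of the logarithmic integral gives Li(957) ≈ 171.37. The difference π(x) − Li(x) ≈ -9.37 is typically negative for small/moderate x (Li(x) overestimates), though Littlewood's theorem shows this sign changes infinitely often.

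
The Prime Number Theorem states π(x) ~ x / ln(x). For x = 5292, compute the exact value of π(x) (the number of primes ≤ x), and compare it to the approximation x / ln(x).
π(5292) = 701;  x/ln(x) ≈ 617.22;  relative error ≈ 11.95%.

Directly count primes up to 5292: π(5292) = 701. The PNT approximation gives 5292/ln(5292) ≈ 5292/8.57395 ≈ 617.22. Relative error (π(x) − x/ln(x)) / π(x) ≈ 11.95%; the approximation is known to undercount slightly (Li(x) is a better estimate).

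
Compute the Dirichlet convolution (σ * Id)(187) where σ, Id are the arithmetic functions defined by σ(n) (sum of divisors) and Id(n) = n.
(σ * Id)(187) = 805

Divisors of 187: [1, 11, 17, 187]. For each d | 187:
  d = 1: σ(1) · Id(187/1) = 1 · 187 = 187
  d = 11: σ(11) · Id(187/11) = 12 · 17 = 204
  d = 17: σ(17) · Id(187/17) = 18 · 11 = 198
  d = 187: σ(187) · Id(187/187) = 216 · 1 = 216
Summing: (σ * Id)(187) = 187 + 204 + 198 + 216 = 805.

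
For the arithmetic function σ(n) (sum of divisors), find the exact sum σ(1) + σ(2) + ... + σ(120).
Σ_{n ≤ 120} σ(n) = 11973

Compute σ(n) for each 1 ≤ n ≤ 120: σ(1) = 1, σ(2) = 3, σ(3) = 4, σ(4) = 7, σ(5) = 6, σ(6) = 12, σ(7) = 8, σ(8) = 15, σ(9) = 13, σ(10) = 18, σ(11) = 12, σ(12) = 28, σ(13) = 14, σ(14) = 24, σ(15) = 24, σ(16) = 31, σ(17) = 18, σ(18) = 39, σ(19) = 20, σ(20) = 42, σ(21) = 32, σ(22) = 36, σ(23) = 24, σ(24) = 60, σ(25) = 31, σ(26) = 42, σ(27) = 40, σ(28) = 56, σ(29) = 30, σ(30) = 72, σ(31) = 32, σ(32) = 63, σ(33) = 48, σ(34) = 54, σ(35) = 48, σ(36) = 91, σ(37) = 38, σ(38) = 60, σ(39) = 56, σ(40) = 90, σ(41) = 42, σ(42) = 96, σ(43) = 44, σ(44) = 84, σ(45) = 78, σ(46) = 72, σ(47) = 48, σ(48) = 124, σ(49) = 57, σ(50) = 93, σ(51) = 72, σ(52) = 98, σ(53) = 54, σ(54) = 120, σ(55) = 72, σ(56) = 120, σ(57) = 80, σ(58) = 90, σ(59) = 60, σ(60) = 168, σ(61) = 62, σ(62) = 96, σ(63) = 104, σ(64) = 127, σ(65) = 84, σ(66) = 144, σ(67) = 68, σ(68) = 126, σ(69) = 96, σ(70) = 144, σ(71) = 72, σ(72) = 195, σ(73) = 74, σ(74) = 114, σ(75) = 124, σ(76) = 140, σ(77) = 96, σ(78) = 168, σ(79) = 80, σ(80) = 186, σ(81) = 121, σ(82) = 126, σ(83) = 84, σ(84) = 224, σ(85) = 108, σ(86) = 132, σ(87) = 120, σ(88) = 180, σ(89) = 90, σ(90) = 234, σ(91) = 112, σ(92) = 168, σ(93) = 128, σ(94) = 144, σ(95) = 120, σ(96) = 252, σ(97) = 98, σ(98) = 171, σ(99) = 156, σ(100) = 217, σ(101) = 102, σ(102) = 216, σ(103) = 104, σ(104) = 210, σ(105) = 192, σ(106) = 162, σ(107) = 108, σ(108) = 280, σ(109) = 110, σ(110) = 216, σ(111) = 152, σ(112) = 248, σ(113) = 114, σ(114) = 240, σ(115) = 144, σ(116) = 210, σ(117) = 182, σ(118) = 180, σ(119) = 144, σ(120) = 360. Summing all 120 values: 11973. (Average order: Σ_{n ≤ x} σ(n) ~ (π²/12) x². For x = 120, (π²/12)·120² ≈ 11843.53.)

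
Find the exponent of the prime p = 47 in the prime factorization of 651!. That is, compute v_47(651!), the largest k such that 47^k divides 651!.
v_47(651!) = 13

Legendre's formula: v_p(n!) = Σ_{k ≥ 1} ⌊n / p^k⌋. For p = 47, n = 651, the terms are:
  ⌊651/47^1⌋ = ⌊651/47⌋ = 13
(the next term ⌊651/47^2⌋ = 0, terminating the sum). Summing: v_47(651!) = 13 = 13.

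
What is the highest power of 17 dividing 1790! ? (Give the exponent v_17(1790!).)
v_17(1790!) = 111

Legendre's formula: v_p(n!) = Σ_{k ≥ 1} ⌊n / p^k⌋. For p = 17, n = 1790, the terms are:
  ⌊1790/17^1⌋ = ⌊1790/17⌋ = 105
  ⌊1790/17^2⌋ = ⌊1790/289⌋ = 6
(the next term ⌊1790/17^3⌋ = 0, terminating the sum). Summing: v_17(1790!) = 105 + 6 = 111.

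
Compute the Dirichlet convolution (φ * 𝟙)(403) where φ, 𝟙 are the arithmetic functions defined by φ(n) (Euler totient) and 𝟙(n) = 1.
(φ * 𝟙)(403) = 403

Divisors of 403: [1, 13, 31, 403]. For each d | 403:
  d = 1: φ(1) · 𝟙(403/1) = 1 · 1 = 1
  d = 13: φ(13) · 𝟙(403/13) = 12 · 1 = 12
  d = 31: φ(31) · 𝟙(403/31) = 30 · 1 = 30
  d = 403: φ(403) · 𝟙(403/403) = 360 · 1 = 360
Summing: (φ * 𝟙)(403) = 1 + 12 + 30 + 360 = 403.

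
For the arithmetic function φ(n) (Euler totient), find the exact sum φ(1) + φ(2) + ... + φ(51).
Σ_{n ≤ 51} φ(n) = 806

Compute φ(n) for each 1 ≤ n ≤ 51: φ(1) = 1, φ(2) = 1, φ(3) = 2, φ(4) = 2, φ(5) = 4, φ(6) = 2, φ(7) = 6, φ(8) = 4, φ(9) = 6, φ(10) = 4, φ(11) = 10, φ(12) = 4, φ(13) = 12, φ(14) = 6, φ(15) = 8, φ(16) = 8, φ(17) = 16, φ(18) = 6, φ(19) = 18, φ(20) = 8, φ(21) = 12, φ(22) = 10, φ(23) = 22, φ(24) = 8, φ(25) = 20, φ(26) = 12, φ(27) = 18, φ(28) = 12, φ(29) = 28, φ(30) = 8, φ(31) = 30, φ(32) = 16, φ(33) = 20, φ(34) = 16, φ(35) = 24, φ(36) = 12, φ(37) = 36, φ(38) = 18, φ(39) = 24, φ(40) = 16, φ(41) = 40, φ(42) = 12, φ(43) = 42, φ(44) = 20, φ(45) = 24, φ(46) = 22, φ(47) = 46, φ(48) = 16, φ(49) = 42, φ(50) = 20, φ(51) = 32. Summing all 51 values: 806. (Average order: Σ_{n ≤ x} φ(n) ~ (3/π²) x². For x = 51, (3/π²)·51² ≈ 790.61.)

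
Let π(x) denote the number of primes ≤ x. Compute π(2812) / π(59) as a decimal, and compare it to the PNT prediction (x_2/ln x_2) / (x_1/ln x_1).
π(2812)/π(59) = 409/17 ≈ 24.0588;  PNT prediction ≈ 24.4709.

π(59) = 17 and π(2812) = 409, so π(2812)/π(59) ≈ 24.0588. The PNT-predicted ratio is (2812/ln(2812)) / (59/ln(59)) ≈ 24.4709. The two agree to within a few percent, as expected.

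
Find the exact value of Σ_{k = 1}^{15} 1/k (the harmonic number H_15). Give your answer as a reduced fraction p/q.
H_15 = 1195757/360360

Direct summation: H_15 = 1 + 1/2 + ... + 1/15. The least common denominator is lcm(1, ..., 15) = 360360; over this denominator the numerator is 360360 + 180180 + 120120 + 90090 + 72072 + 60060 + 51480 + 45045 + 40040 + 36036 + 32760 + 30030 + 27720 + 25740 + 24024 = 1195757, so H_15 = 1195757/360360 (already in lowest terms) ≈ 3.31823. (The PNT-adjacent estimate ln(15) + γ ≈ 3.28527 matches within O(1/n).)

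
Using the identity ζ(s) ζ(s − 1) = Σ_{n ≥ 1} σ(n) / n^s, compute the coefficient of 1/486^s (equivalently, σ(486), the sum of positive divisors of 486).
σ(486) = 1092

In the product (Σ m^0/m^s)(Σ k / k^s) = Σ (Σ_{d | n} d) / n^s, the coefficient of 1/n^s is σ(n) = Σ_{d | n} d. For n = 486, divisors are [1, 2, 3, 6, 9, 18, 27, 54, 81, 162, 243, 486]; summing: σ(486) = 1092.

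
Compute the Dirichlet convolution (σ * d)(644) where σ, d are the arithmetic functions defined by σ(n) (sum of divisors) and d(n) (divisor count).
(σ * d)(644) = 4160

Divisors of 644: [1, 2, 4, 7, 14, 23, 28, 46, 92, 161, 322, 644]. For each d | 644:
  d = 1: σ(1) · d(644/1) = 1 · 12 = 12
  d = 2: σ(2) · d(644/2) = 3 · 8 = 24
  d = 4: σ(4) · d(644/4) = 7 · 4 = 28
  d = 7: σ(7) · d(644/7) = 8 · 6 = 48
  d = 14: σ(14) · d(644/14) = 24 · 4 = 96
  d = 23: σ(23) · d(644/23) = 24 · 6 = 144
  d = 28: σ(28) · d(644/28) = 56 · 2 = 112
  d = 46: σ(46) · d(644/46) = 72 · 4 = 288
  d = 92: σ(92) · d(644/92) = 168 · 2 = 336
  d = 161: σ(161) · d(644/161) = 192 · 3 = 576
  d = 322: σ(322) · d(644/322) = 576 · 2 = 1152
  d = 644: σ(644) · d(644/644) = 1344 · 1 = 1344
Summing: (σ * d)(644) = 12 + 24 + 28 + 48 + 96 + 144 + 112 + 288 + 336 + 576 + 1152 + 1344 = 4160.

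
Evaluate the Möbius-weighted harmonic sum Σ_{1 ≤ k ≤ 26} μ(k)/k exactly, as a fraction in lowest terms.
Σ μ(k)/k = 4165258/111546435

Values of μ(k) for 1 ≤ k ≤ 26: μ(1) = 1, μ(2) = -1, μ(3) = -1, μ(5) = -1, μ(6) = 1, μ(7) = -1, μ(10) = 1, μ(11) = -1, μ(13) = -1, μ(14) = 1, μ(15) = 1, μ(17) = -1, μ(19) = -1, μ(21) = 1, μ(22) = 1, μ(23) = -1, μ(26) = 1, with μ = 0 on non-squarefree integers. Summing μ(k)/k for k where μ(k) ≠ 0 gives 4165258/111546435 ≈ 0.0373. (PNT ⟺ this sum → 0 as n → ∞.)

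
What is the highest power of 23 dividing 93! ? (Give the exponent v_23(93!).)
v_23(93!) = 4

Legendre's formula: v_p(n!) = Σ_{k ≥ 1} ⌊n / p^k⌋. For p = 23, n = 93, the terms are:
  ⌊93/23^1⌋ = ⌊93/23⌋ = 4
(the next term ⌊93/23^2⌋ = 0, terminating the sum). Summing: v_23(93!) = 4 = 4.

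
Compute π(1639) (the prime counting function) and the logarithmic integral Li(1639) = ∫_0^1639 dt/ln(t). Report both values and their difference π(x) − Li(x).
π(1639) = 259;  Li(1639) ≈ 266.70;  π(x) − Li(x) ≈ -7.70.

Direct count of primes ≤ 1639 gives π(1639) = 259. Numerical evaluation of the logarithmic integral gives Li(1639) ≈ 266.70. The difference π(x) − Li(x) ≈ -7.70 is typically negative for small/moderate x (Li(x) overestimates), though Littlewood's theorem shows this sign changes infinitely often.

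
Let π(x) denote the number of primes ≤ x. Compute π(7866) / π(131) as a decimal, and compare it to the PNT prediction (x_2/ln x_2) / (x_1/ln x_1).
π(7866)/π(131) = 992/32 ≈ 31.0000;  PNT prediction ≈ 32.6338.

π(131) = 32 and π(7866) = 992, so π(7866)/π(131) ≈ 31.0000. The PNT-predicted ratio is (7866/ln(7866)) / (131/ln(131)) ≈ 32.6338. The two agree to within a few percent, as expected.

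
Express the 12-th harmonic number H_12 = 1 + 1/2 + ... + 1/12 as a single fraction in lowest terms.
H_12 = 86021/27720

Direct summation: H_12 = 1 + 1/2 + ... + 1/12. The least common denominator is lcm(1, ..., 12) = 27720; over this denominator the numerator is 27720 + 13860 + 9240 + 6930 + 5544 + 4620 + 3960 + 3465 + 3080 + 2772 + 2520 + 2310 = 86021, so H_12 = 86021/27720 (already in lowest terms) ≈ 3.10321. (The PNT-adjacent estimate ln(12) + γ ≈ 3.06212 matches within O(1/n).)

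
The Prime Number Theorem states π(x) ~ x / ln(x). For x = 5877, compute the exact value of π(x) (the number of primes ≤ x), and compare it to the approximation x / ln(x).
π(5877) = 773;  x/ln(x) ≈ 677.17;  relative error ≈ 12.40%.

Directly count primes up to 5877: π(5877) = 773. The PNT approximation gives 5877/ln(5877) ≈ 5877/8.67880 ≈ 677.17. Relative error (π(x) − x/ln(x)) / π(x) ≈ 12.40%; the approximation is known to undercount slightly (Li(x) is a better estimate).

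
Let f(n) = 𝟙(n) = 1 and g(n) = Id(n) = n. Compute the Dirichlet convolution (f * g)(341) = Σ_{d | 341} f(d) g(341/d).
(𝟙 * Id)(341) = 384

Divisors of 341: [1, 11, 31, 341]. For each d | 341:
  d = 1: 𝟙(1) · Id(341/1) = 1 · 341 = 341
  d = 11: 𝟙(11) · Id(341/11) = 1 · 31 = 31
  d = 31: 𝟙(31) · Id(341/31) = 1 · 11 = 11
  d = 341: 𝟙(341) · Id(341/341) = 1 · 1 = 1
Summing: (𝟙 * Id)(341) = 341 + 31 + 11 + 1 = 384.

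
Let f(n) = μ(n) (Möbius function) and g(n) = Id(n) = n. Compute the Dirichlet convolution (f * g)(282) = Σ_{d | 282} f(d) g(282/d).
(μ * Id)(282) = 92

Divisors of 282: [1, 2, 3, 6, 47, 94, 141, 282]. For each d | 282:
  d = 1: μ(1) · Id(282/1) = 1 · 282 = 282
  d = 2: μ(2) · Id(282/2) = -1 · 141 = -141
  d = 3: μ(3) · Id(282/3) = -1 · 94 = -94
  d = 6: μ(6) · Id(282/6) = 1 · 47 = 47
  d = 47: μ(47) · Id(282/47) = -1 · 6 = -6
  d = 94: μ(94) · Id(282/94) = 1 · 3 = 3
  d = 141: μ(141) · Id(282/141) = 1 · 2 = 2
  d = 282: μ(282) · Id(282/282) = -1 · 1 = -1
Summing: (μ * Id)(282) = 282 + -141 + -94 + 47 + -6 + 3 + 2 + -1 = 92.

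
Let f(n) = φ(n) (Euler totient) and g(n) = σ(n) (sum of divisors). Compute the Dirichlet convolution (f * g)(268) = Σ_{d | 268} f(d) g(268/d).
(φ * σ)(268) = 1608

Divisors of 268: [1, 2, 4, 67, 134, 268]. For each d | 268:
  d = 1: φ(1) · σ(268/1) = 1 · 476 = 476
  d = 2: φ(2) · σ(268/2) = 1 · 204 = 204
  d = 4: φ(4) · σ(268/4) = 2 · 68 = 136
  d = 67: φ(67) · σ(268/67) = 66 · 7 = 462
  d = 134: φ(134) · σ(268/134) = 66 · 3 = 198
  d = 268: φ(268) · σ(268/268) = 132 · 1 = 132
Summing: (φ * σ)(268) = 476 + 204 + 136 + 462 + 198 + 132 = 1608.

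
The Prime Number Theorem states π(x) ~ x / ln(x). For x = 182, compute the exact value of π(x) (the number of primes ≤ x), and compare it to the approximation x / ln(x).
π(182) = 42;  x/ln(x) ≈ 34.97;  relative error ≈ 16.73%.

Directly count primes up to 182: π(182) = 42. The PNT approximation gives 182/ln(182) ≈ 182/5.20401 ≈ 34.97. Relative error (π(x) − x/ln(x)) / π(x) ≈ 16.73%; the approximation is known to undercount slightly (Li(x) is a better estimate).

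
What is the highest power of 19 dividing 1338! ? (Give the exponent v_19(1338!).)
v_19(1338!) = 73

Legendre's formula: v_p(n!) = Σ_{k ≥ 1} ⌊n / p^k⌋. For p = 19, n = 1338, the terms are:
  ⌊1338/19^1⌋ = ⌊1338/19⌋ = 70
  ⌊1338/19^2⌋ = ⌊1338/361⌋ = 3
(the next term ⌊1338/19^3⌋ = 0, terminating the sum). Summing: v_19(1338!) = 70 + 3 = 73.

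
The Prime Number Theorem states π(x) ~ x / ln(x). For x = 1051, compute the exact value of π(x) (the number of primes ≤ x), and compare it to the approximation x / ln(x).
π(1051) = 177;  x/ln(x) ≈ 151.06;  relative error ≈ 14.66%.

Directly count primes up to 1051: π(1051) = 177. The PNT approximation gives 1051/ln(1051) ≈ 1051/6.95750 ≈ 151.06. Relative error (π(x) − x/ln(x)) / π(x) ≈ 14.66%; the approximation is known to undercount slightly (Li(x) is a better estimate).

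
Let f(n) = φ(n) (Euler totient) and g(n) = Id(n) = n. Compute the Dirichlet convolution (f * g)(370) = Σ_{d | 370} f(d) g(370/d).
(φ * Id)(370) = 1971

Divisors of 370: [1, 2, 5, 10, 37, 74, 185, 370]. For each d | 370:
  d = 1: φ(1) · Id(370/1) = 1 · 370 = 370
  d = 2: φ(2) · Id(370/2) = 1 · 185 = 185
  d = 5: φ(5) · Id(370/5) = 4 · 74 = 296
  d = 10: φ(10) · Id(370/10) = 4 · 37 = 148
  d = 37: φ(37) · Id(370/37) = 36 · 10 = 360
  d = 74: φ(74) · Id(370/74) = 36 · 5 = 180
  d = 185: φ(185) · Id(370/185) = 144 · 2 = 288
  d = 370: φ(370) · Id(370/370) = 144 · 1 = 144
Summing: (φ * Id)(370) = 370 + 185 + 296 + 148 + 360 + 180 + 288 + 144 = 1971.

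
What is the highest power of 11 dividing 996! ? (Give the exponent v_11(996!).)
v_11(996!) = 98

Legendre's formula: v_p(n!) = Σ_{k ≥ 1} ⌊n / p^k⌋. For p = 11, n = 996, the terms are:
  ⌊996/11^1⌋ = ⌊996/11⌋ = 90
  ⌊996/11^2⌋ = ⌊996/121⌋ = 8
(the next term ⌊996/11^3⌋ = 0, terminating the sum). Summing: v_11(996!) = 90 + 8 = 98.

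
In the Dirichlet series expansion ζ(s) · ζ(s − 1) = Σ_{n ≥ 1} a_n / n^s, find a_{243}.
σ(243) = 364

In the product (Σ m^0/m^s)(Σ k / k^s) = Σ (Σ_{d | n} d) / n^s, the coefficient of 1/n^s is σ(n) = Σ_{d | n} d. For n = 243, divisors are [1, 3, 9, 27, 81, 243]; summing: σ(243) = 364.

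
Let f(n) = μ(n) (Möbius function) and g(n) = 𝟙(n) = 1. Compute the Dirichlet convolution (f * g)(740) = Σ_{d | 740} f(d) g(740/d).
(μ * 𝟙)(740) = 0

Divisors of 740: [1, 2, 4, 5, 10, 20, 37, 74, 148, 185, 370, 740]. For each d | 740:
  d = 1: μ(1) · 𝟙(740/1) = 1 · 1 = 1
  d = 2: μ(2) · 𝟙(740/2) = -1 · 1 = -1
  d = 4: μ(4) · 𝟙(740/4) = 0 · 1 = 0
  d = 5: μ(5) · 𝟙(740/5) = -1 · 1 = -1
  d = 10: μ(10) · 𝟙(740/10) = 1 · 1 = 1
  d = 20: μ(20) · 𝟙(740/20) = 0 · 1 = 0
  d = 37: μ(37) · 𝟙(740/37) = -1 · 1 = -1
  d = 74: μ(74) · 𝟙(740/74) = 1 · 1 = 1
  d = 148: μ(148) · 𝟙(740/148) = 0 · 1 = 0
  d = 185: μ(185) · 𝟙(740/185) = 1 · 1 = 1
  d = 370: μ(370) · 𝟙(740/370) = -1 · 1 = -1
  d = 740: μ(740) · 𝟙(740/740) = 0 · 1 = 0
Summing: (μ * 𝟙)(740) = 1 + -1 + 0 + -1 + 1 + 0 + -1 + 1 + 0 + 1 + -1 + 0 = 0.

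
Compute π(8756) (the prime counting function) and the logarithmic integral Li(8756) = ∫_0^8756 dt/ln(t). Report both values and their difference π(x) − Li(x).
π(8756) = 1092;  Li(8756) ≈ 1110.11;  π(x) − Li(x) ≈ -18.11.

Direct count of primes ≤ 8756 gives π(8756) = 1092. Numerical evaluation of the logarithmic integral gives Li(8756) ≈ 1110.11. The difference π(x) − Li(x) ≈ -18.11 is typically negative for small/moderate x (Li(x) overestimates), though Littlewood's theorem shows this sign changes infinitely often.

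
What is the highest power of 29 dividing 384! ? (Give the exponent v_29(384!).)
v_29(384!) = 13

Legendre's formula: v_p(n!) = Σ_{k ≥ 1} ⌊n / p^k⌋. For p = 29, n = 384, the terms are:
  ⌊384/29^1⌋ = ⌊384/29⌋ = 13
(the next term ⌊384/29^2⌋ = 0, terminating the sum). Summing: v_29(384!) = 13 = 13.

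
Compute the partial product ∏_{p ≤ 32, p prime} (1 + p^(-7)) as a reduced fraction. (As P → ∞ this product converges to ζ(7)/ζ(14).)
∏ = 45636384576315690080929715569674882079693135504462522074208731086848/45261280733327250662945753058202857554009606630517518569698816246875

The primes p ≤ 32 are [2, 3, 5, 7, 11, 13, 17, 19, 23, 29, 31]. For each, (1 + 1/p^7) = (p^7 + 1)/p^7. Multiplying these fractions over p ∈ [2, 3, 5, 7, 11, 13, 17, 19, 23, 29, 31] gives 45636384576315690080929715569674882079693135504462522074208731086848/45261280733327250662945753058202857554009606630517518569698816246875. (In the limit P → ∞ this tends to ζ(7)/ζ(14).)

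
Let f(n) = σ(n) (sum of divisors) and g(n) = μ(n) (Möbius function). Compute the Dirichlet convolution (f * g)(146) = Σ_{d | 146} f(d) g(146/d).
(σ * μ)(146) = 146

Divisors of 146: [1, 2, 73, 146]. For each d | 146:
  d = 1: σ(1) · μ(146/1) = 1 · 1 = 1
  d = 2: σ(2) · μ(146/2) = 3 · -1 = -3
  d = 73: σ(73) · μ(146/73) = 74 · -1 = -74
  d = 146: σ(146) · μ(146/146) = 222 · 1 = 222
Summing: (σ * μ)(146) = 1 + -3 + -74 + 222 = 146.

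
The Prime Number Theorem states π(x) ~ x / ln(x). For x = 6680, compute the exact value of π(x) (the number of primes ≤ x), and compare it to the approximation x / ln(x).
π(6680) = 861;  x/ln(x) ≈ 758.50;  relative error ≈ 11.90%.

Directly count primes up to 6680: π(6680) = 861. The PNT approximation gives 6680/ln(6680) ≈ 6680/8.80687 ≈ 758.50. Relative error (π(x) − x/ln(x)) / π(x) ≈ 11.90%; the approximation is known to undercount slightly (Li(x) is a better estimate).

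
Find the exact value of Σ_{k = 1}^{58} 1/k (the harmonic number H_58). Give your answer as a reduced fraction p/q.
H_58 = 254381445831833111660789/54749786241679275146400

Direct summation: H_58 = 1 + 1/2 + ... + 1/58. The least common denominator is lcm(1, ..., 58) = 164249358725037825439200; over this denominator the numerator is 164249358725037825439200 + 82124679362518912719600 + 54749786241679275146400 + 41062339681259456359800 + 32849871745007565087840 + 27374893120839637573200 + 23464194103576832205600 + 20531169840629728179900 + 18249928747226425048800 + 16424935872503782543920 + 14931759884094347767200 + 13687446560419818786600 + 12634566055772140418400 + 11732097051788416102800 + 10949957248335855029280 + 10265584920314864089950 + 9661726983825754437600 + 9124964373613212524400 + 8644703090791464496800 + 8212467936251891271960 + 7821398034525610735200 + 7465879942047173883600 + 7141276466305992410400 + 6843723280209909393300 + 6569974349001513017568 + 6317283027886070209200 + 6083309582408808349600 + 5866048525894208051400 + 5663770990518545704800 + 5474978624167927514640 + 5298366410485091143200 + 5132792460157432044975 + 4977253294698115922400 + 4830863491912877218800 + 4692838820715366441120 + 4562482186806606262200 + 4439171857433454741600 + 4322351545395732248400 + 4211522018590713472800 + 4106233968125945635980 + 4006081920122873791200 + 3910699017262805367600 + 3819752528489251754400 + 3732939971023586941800 + 3649985749445285009760 + 3570638233152996205200 + 3494667206915698413600 + 3421861640104954696650 + 3352027729082404600800 + 3284987174500756508784 + 3220575661275251479200 + 3158641513943035104600 + 3099044504245996706400 + 3041654791204404174800 + 2986351976818869553440 + 2933024262947104025700 + 2881567696930488165600 + 2831885495259272852400 = 763144337495499334982367, so H_58 = 763144337495499334982367/164249358725037825439200; reducing by gcd(763144337495499334982367, 164249358725037825439200) = 3 gives 254381445831833111660789/54749786241679275146400 ≈ 4.64625. (The PNT-adjacent estimate ln(58) + γ ≈ 4.63766 matches within O(1/n).)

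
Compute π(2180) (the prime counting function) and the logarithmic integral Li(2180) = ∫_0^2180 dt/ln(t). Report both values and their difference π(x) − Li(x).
π(2180) = 327;  Li(2180) ≈ 338.36;  π(x) − Li(x) ≈ -11.36.

Direct count of primes ≤ 2180 gives π(2180) = 327. Numerical evaluation of the logarithmic integral gives Li(2180) ≈ 338.36. The difference π(x) − Li(x) ≈ -11.36 is typically negative for small/moderate x (Li(x) overestimates), though Littlewood's theorem shows this sign changes infinitely often.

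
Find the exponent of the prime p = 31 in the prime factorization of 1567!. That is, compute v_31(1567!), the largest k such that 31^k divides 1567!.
v_31(1567!) = 51

Legendre's formula: v_p(n!) = Σ_{k ≥ 1} ⌊n / p^k⌋. For p = 31, n = 1567, the terms are:
  ⌊1567/31^1⌋ = ⌊1567/31⌋ = 50
  ⌊1567/31^2⌋ = ⌊1567/961⌋ = 1
(the next term ⌊1567/31^3⌋ = 0, terminating the sum). Summing: v_31(1567!) = 50 + 1 = 51.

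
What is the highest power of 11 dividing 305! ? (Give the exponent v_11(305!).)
v_11(305!) = 29

Legendre's formula: v_p(n!) = Σ_{k ≥ 1} ⌊n / p^k⌋. For p = 11, n = 305, the terms are:
  ⌊305/11^1⌋ = ⌊305/11⌋ = 27
  ⌊305/11^2⌋ = ⌊305/121⌋ = 2
(the next term ⌊305/11^3⌋ = 0, terminating the sum). Summing: v_11(305!) = 27 + 2 = 29.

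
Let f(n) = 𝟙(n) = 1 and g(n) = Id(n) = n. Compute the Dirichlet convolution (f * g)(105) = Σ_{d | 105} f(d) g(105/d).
(𝟙 * Id)(105) = 192

Divisors of 105: [1, 3, 5, 7, 15, 21, 35, 105]. For each d | 105:
  d = 1: 𝟙(1) · Id(105/1) = 1 · 105 = 105
  d = 3: 𝟙(3) · Id(105/3) = 1 · 35 = 35
  d = 5: 𝟙(5) · Id(105/5) = 1 · 21 = 21
  d = 7: 𝟙(7) · Id(105/7) = 1 · 15 = 15
  d = 15: 𝟙(15) · Id(105/15) = 1 · 7 = 7
  d = 21: 𝟙(21) · Id(105/21) = 1 · 5 = 5
  d = 35: 𝟙(35) · Id(105/35) = 1 · 3 = 3
  d = 105: 𝟙(105) · Id(105/105) = 1 · 1 = 1
Summing: (𝟙 * Id)(105) = 105 + 35 + 21 + 15 + 7 + 5 + 3 + 1 = 192.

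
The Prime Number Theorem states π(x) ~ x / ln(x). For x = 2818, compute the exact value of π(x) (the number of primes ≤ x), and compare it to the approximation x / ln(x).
π(2818) = 409;  x/ln(x) ≈ 354.74;  relative error ≈ 13.27%.

Directly count primes up to 2818: π(2818) = 409. The PNT approximation gives 2818/ln(2818) ≈ 2818/7.94378 ≈ 354.74. Relative error (π(x) − x/ln(x)) / π(x) ≈ 13.27%; the approximation is known to undercount slightly (Li(x) is a better estimate).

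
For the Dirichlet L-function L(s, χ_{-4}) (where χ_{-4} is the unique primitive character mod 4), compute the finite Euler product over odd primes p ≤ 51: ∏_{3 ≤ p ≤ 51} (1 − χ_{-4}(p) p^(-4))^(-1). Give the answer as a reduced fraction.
∏ = 424022009220093808147330044599350686845258380222853/428762185161728930691534489551822091105495385374720

The odd primes p ≤ 51 are [3, 5, 7, 11, 13, 17, 19, 23, 29, 31, 37, 41, 43, 47]. For each, χ(p) = 1 if p ≡ 1 mod 4, χ(p) = −1 if p ≡ 3 mod 4. Taking (1 − χ(p)/p^4)^(-1) = p^4/(p^4 − χ(p)): (1 − (-1)/3^4)^(-1) · (1 − (1)/5^4)^(-1) · (1 − (-1)/7^4)^(-1) · (1 − (-1)/11^4)^(-1) · (1 − (1)/13^4)^(-1) · (1 − (1)/17^4)^(-1) · (1 − (-1)/19^4)^(-1) · (1 − (-1)/23^4)^(-1) · (1 − (1)/29^4)^(-1) · (1 − (-1)/31^4)^(-1) · (1 − (1)/37^4)^(-1) · (1 − (1)/41^4)^(-1) · (1 − (-1)/43^4)^(-1) · (1 − (-1)/47^4)^(-1) = 424022009220093808147330044599350686845258380222853/428762185161728930691534489551822091105495385374720.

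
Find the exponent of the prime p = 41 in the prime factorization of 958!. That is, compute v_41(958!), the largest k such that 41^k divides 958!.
v_41(958!) = 23

Legendre's formula: v_p(n!) = Σ_{k ≥ 1} ⌊n / p^k⌋. For p = 41, n = 958, the terms are:
  ⌊958/41^1⌋ = ⌊958/41⌋ = 23
(the next term ⌊958/41^2⌋ = 0, terminating the sum). Summing: v_41(958!) = 23 = 23.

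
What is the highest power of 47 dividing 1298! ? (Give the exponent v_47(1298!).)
v_47(1298!) = 27

Legendre's formula: v_p(n!) = Σ_{k ≥ 1} ⌊n / p^k⌋. For p = 47, n = 1298, the terms are:
  ⌊1298/47^1⌋ = ⌊1298/47⌋ = 27
(the next term ⌊1298/47^2⌋ = 0, terminating the sum). Summing: v_47(1298!) = 27 = 27.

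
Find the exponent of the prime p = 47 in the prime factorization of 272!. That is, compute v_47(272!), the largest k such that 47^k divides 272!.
v_47(272!) = 5

Legendre's formula: v_p(n!) = Σ_{k ≥ 1} ⌊n / p^k⌋. For p = 47, n = 272, the terms are:
  ⌊272/47^1⌋ = ⌊272/47⌋ = 5
(the next term ⌊272/47^2⌋ = 0, terminating the sum). Summing: v_47(272!) = 5 = 5.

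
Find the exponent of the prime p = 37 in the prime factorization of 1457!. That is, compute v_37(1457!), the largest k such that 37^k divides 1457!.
v_37(1457!) = 40

Legendre's formula: v_p(n!) = Σ_{k ≥ 1} ⌊n / p^k⌋. For p = 37, n = 1457, the terms are:
  ⌊1457/37^1⌋ = ⌊1457/37⌋ = 39
  ⌊1457/37^2⌋ = ⌊1457/1369⌋ = 1
(the next term ⌊1457/37^3⌋ = 0, terminating the sum). Summing: v_37(1457!) = 39 + 1 = 40.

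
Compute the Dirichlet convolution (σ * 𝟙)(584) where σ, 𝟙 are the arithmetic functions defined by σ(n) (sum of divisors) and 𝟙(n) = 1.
(σ * 𝟙)(584) = 1950

Divisors of 584: [1, 2, 4, 8, 73, 146, 292, 584]. For each d | 584:
  d = 1: σ(1) · 𝟙(584/1) = 1 · 1 = 1
  d = 2: σ(2) · 𝟙(584/2) = 3 · 1 = 3
  d = 4: σ(4) · 𝟙(584/4) = 7 · 1 = 7
  d = 8: σ(8) · 𝟙(584/8) = 15 · 1 = 15
  d = 73: σ(73) · 𝟙(584/73) = 74 · 1 = 74
  d = 146: σ(146) · 𝟙(584/146) = 222 · 1 = 222
  d = 292: σ(292) · 𝟙(584/292) = 518 · 1 = 518
  d = 584: σ(584) · 𝟙(584/584) = 1110 · 1 = 1110
Summing: (σ * 𝟙)(584) = 1 + 3 + 7 + 15 + 74 + 222 + 518 + 1110 = 1950.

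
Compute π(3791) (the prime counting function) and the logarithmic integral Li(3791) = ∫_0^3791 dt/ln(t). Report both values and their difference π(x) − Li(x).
π(3791) = 526;  Li(3791) ≈ 540.08;  π(x) − Li(x) ≈ -14.08.

Direct count of primes ≤ 3791 gives π(3791) = 526. Numerical evaluation of the logarithmic integral gives Li(3791) ≈ 540.08. The difference π(x) − Li(x) ≈ -14.08 is typically negative for small/moderate x (Li(x) overestimates), though Littlewood's theorem shows this sign changes infinitely often.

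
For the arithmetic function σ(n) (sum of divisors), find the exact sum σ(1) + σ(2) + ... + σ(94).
Σ_{n ≤ 94} σ(n) = 7285

Compute σ(n) for each 1 ≤ n ≤ 94: σ(1) = 1, σ(2) = 3, σ(3) = 4, σ(4) = 7, σ(5) = 6, σ(6) = 12, σ(7) = 8, σ(8) = 15, σ(9) = 13, σ(10) = 18, σ(11) = 12, σ(12) = 28, σ(13) = 14, σ(14) = 24, σ(15) = 24, σ(16) = 31, σ(17) = 18, σ(18) = 39, σ(19) = 20, σ(20) = 42, σ(21) = 32, σ(22) = 36, σ(23) = 24, σ(24) = 60, σ(25) = 31, σ(26) = 42, σ(27) = 40, σ(28) = 56, σ(29) = 30, σ(30) = 72, σ(31) = 32, σ(32) = 63, σ(33) = 48, σ(34) = 54, σ(35) = 48, σ(36) = 91, σ(37) = 38, σ(38) = 60, σ(39) = 56, σ(40) = 90, σ(41) = 42, σ(42) = 96, σ(43) = 44, σ(44) = 84, σ(45) = 78, σ(46) = 72, σ(47) = 48, σ(48) = 124, σ(49) = 57, σ(50) = 93, σ(51) = 72, σ(52) = 98, σ(53) = 54, σ(54) = 120, σ(55) = 72, σ(56) = 120, σ(57) = 80, σ(58) = 90, σ(59) = 60, σ(60) = 168, σ(61) = 62, σ(62) = 96, σ(63) = 104, σ(64) = 127, σ(65) = 84, σ(66) = 144, σ(67) = 68, σ(68) = 126, σ(69) = 96, σ(70) = 144, σ(71) = 72, σ(72) = 195, σ(73) = 74, σ(74) = 114, σ(75) = 124, σ(76) = 140, σ(77) = 96, σ(78) = 168, σ(79) = 80, σ(80) = 186, σ(81) = 121, σ(82) = 126, σ(83) = 84, σ(84) = 224, σ(85) = 108, σ(86) = 132, σ(87) = 120, σ(88) = 180, σ(89) = 90, σ(90) = 234, σ(91) = 112, σ(92) = 168, σ(93) = 128, σ(94) = 144. Summing all 94 values: 7285. (Average order: Σ_{n ≤ x} σ(n) ~ (π²/12) x². For x = 94, (π²/12)·94² ≈ 7267.32.)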